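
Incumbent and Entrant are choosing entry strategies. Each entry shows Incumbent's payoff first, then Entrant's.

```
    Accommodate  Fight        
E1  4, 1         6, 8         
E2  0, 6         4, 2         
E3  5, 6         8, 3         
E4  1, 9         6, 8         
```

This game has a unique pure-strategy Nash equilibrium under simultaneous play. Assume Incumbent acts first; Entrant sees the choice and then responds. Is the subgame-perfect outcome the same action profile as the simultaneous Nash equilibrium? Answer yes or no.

Solve by backward induction (Incumbent leads).
- E1 → Entrant plays Fight (best of 1, 8); Incumbent gets 6.
- E2 → Entrant plays Accommodate (best of 6, 2); Incumbent gets 0.
- E3 → Entrant plays Accommodate (best of 6, 3); Incumbent gets 5.
- E4 → Entrant plays Accommodate (best of 9, 8); Incumbent gets 1.
Maximizing over 6, 0, 5, 1, Incumbent chooses E1. Subgame-perfect outcome: (E1, Fight) with payoffs (6, 8).
For the simultaneous game, intersect best replies.
Incumbent's best replies: Accommodate→E3; Fight→E3.
Entrant's best replies: E1→Fight; E2→Accommodate; E3→Accommodate; E4→Accommodate.
Only (E3, Accommodate) has each player best-responding; Nash payoffs (5, 6).
Sequential outcome (E1, Fight) differs from the Nash profile (E3, Accommodate).

no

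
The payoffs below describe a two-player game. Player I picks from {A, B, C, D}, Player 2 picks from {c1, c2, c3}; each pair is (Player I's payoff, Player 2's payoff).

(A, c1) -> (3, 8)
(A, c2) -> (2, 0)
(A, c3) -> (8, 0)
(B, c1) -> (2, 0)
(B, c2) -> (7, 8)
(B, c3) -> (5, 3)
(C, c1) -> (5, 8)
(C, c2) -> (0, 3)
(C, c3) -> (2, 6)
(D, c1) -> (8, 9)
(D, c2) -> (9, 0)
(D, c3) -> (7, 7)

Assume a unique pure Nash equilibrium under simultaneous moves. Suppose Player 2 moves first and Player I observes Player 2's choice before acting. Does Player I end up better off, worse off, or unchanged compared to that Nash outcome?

Work backward from Player I's decision.
- c1 → Player I plays D (best of 3, 2, 5, 8); Player 2 gets 9.
- c2 → Player I plays D (best of 2, 7, 0, 9); Player 2 gets 0.
- c3 → Player I plays A (best of 8, 5, 2, 7); Player 2 gets 0.
Player 2's induced payoffs are 9, 0, 0, so Player 2 commits to c1. Subgame-perfect outcome: (D, c1) with payoffs (8, 9).
For the simultaneous game, intersect best replies.
Player I's best replies: c1→D; c2→D; c3→A.
Player 2's best replies: A→c1; B→c2; C→c1; D→c1.
The unique mutual best reply is (D, c1), giving (8, 9).
Player I earns 8 sequentially versus 8 at the Nash outcome: unchanged.

unchanged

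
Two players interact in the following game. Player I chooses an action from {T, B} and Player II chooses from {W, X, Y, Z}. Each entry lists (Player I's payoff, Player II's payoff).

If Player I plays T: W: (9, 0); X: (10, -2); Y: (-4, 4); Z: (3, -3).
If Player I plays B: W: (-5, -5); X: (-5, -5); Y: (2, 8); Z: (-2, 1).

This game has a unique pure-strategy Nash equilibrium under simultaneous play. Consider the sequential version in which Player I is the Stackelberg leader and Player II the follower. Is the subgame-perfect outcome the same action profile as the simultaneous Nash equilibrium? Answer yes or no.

yes

Backward induction with Player I moving first.
- T: BR = Y, leader payoff -4.
- B: BR = Y, leader payoff 2.
Maximizing over -4, 2, Player I chooses B. Subgame-perfect outcome: (B, Y) with payoffs (2, 8).
Under simultaneous play:
Player I's best replies: W→T; X→T; Y→B; Z→T.
Player II's best replies: T→Y; B→Y.
The unique mutual best reply is (B, Y), giving (2, 8).
Sequential outcome (B, Y) coincides with the Nash profile (B, Y).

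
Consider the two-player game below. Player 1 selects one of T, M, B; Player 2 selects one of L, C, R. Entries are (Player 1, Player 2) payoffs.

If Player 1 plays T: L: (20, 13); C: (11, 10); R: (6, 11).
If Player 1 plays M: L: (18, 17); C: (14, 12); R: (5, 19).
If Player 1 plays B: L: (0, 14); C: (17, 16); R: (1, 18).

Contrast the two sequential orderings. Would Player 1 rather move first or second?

If Player 1 leads: Player 2's best replies are T→L, M→R, B→R; Player 1's induced payoffs 20, 5, 1; outcome (T, L), payoffs (20, 13).
If Player 2 leads: Player 1's best replies are L→T, C→B, R→T; Player 2's induced payoffs 13, 16, 11; outcome (B, C), payoffs (17, 16).
Player 1 gets 20 moving first and 17 moving second, so Player 1 prefers to move first.

first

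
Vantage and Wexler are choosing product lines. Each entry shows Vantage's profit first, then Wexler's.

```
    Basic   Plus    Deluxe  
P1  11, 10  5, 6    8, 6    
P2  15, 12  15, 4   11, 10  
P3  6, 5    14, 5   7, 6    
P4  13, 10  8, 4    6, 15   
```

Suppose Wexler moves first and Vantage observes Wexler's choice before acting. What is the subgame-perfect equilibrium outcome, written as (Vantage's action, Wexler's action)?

(P2, Basic)

Vantage best-responds to each possible Wexler move:
- Basic: BR = P2, leader payoff 12.
- Plus: BR = P2, leader payoff 4.
- Deluxe: BR = P2, leader payoff 10.
Maximizing over 12, 4, 10, Wexler chooses Basic. Subgame-perfect outcome: (P2, Basic) with payoffs (15, 12).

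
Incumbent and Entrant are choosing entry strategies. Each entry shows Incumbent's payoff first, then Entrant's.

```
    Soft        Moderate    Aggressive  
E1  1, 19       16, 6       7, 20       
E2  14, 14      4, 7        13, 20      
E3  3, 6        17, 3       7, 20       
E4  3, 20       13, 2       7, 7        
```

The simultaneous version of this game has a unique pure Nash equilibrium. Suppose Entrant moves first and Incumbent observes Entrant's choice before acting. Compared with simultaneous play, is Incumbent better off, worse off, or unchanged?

Work backward from Incumbent's decision.
- Soft → Incumbent plays E2 (best of 1, 14, 3, 3); Entrant gets 14.
- Moderate → Incumbent plays E3 (best of 16, 4, 17, 13); Entrant gets 3.
- Aggressive → Incumbent plays E2 (best of 7, 13, 7, 7); Entrant gets 20.
Entrant's induced payoffs are 14, 3, 20, so Entrant commits to Aggressive. Subgame-perfect outcome: (E2, Aggressive) with payoffs (13, 20).
Under simultaneous play:
Incumbent's best replies: Soft→E2; Moderate→E3; Aggressive→E2.
Entrant's best replies: E1→Aggressive; E2→Aggressive; E3→Aggressive; E4→Soft.
The unique mutual best reply is (E2, Aggressive), giving (13, 20).
Incumbent earns 13 sequentially versus 13 at the Nash outcome: unchanged.

unchanged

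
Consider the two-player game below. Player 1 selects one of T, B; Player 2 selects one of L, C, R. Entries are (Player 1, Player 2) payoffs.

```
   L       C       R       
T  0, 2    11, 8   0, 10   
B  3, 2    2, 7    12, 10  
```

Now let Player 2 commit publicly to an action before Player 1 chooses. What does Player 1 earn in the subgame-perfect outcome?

12

Player 1 best-responds to each possible Player 2 move:
- L: Player 1 compares 0, 3 and picks B; Player 2 would get 2.
- C: Player 1 compares 11, 2 and picks T; Player 2 would get 8.
- R: Player 1 compares 0, 12 and picks B; Player 2 would get 10.
Player 2's induced payoffs are 2, 8, 10, so Player 2 commits to R. Subgame-perfect outcome: (B, R) with payoffs (12, 10).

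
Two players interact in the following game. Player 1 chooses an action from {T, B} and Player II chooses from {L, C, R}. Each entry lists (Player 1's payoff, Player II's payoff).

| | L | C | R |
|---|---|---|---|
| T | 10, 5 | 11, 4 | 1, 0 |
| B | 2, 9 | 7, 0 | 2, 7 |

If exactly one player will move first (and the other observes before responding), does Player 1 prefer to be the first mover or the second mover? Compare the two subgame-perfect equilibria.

first

If Player 1 leads: Player II's best replies are T→L, B→L; Player 1's induced payoffs 10, 2; outcome (T, L), payoffs (10, 5).
If Player II leads: Player 1's best replies are L→T, C→T, R→B; Player II's induced payoffs 5, 4, 7; outcome (B, R), payoffs (2, 7).
Player 1 gets 10 moving first and 2 moving second, so Player 1 prefers to move first.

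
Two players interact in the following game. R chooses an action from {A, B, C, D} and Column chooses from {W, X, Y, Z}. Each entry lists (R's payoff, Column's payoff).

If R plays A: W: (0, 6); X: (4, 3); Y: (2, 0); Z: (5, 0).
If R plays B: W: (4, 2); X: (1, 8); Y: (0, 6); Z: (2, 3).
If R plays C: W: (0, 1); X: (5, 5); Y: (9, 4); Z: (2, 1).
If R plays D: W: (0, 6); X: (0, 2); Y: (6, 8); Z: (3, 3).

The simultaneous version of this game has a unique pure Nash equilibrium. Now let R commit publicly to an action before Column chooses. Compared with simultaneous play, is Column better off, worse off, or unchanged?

Backward induction with R moving first.
- A: BR = W, leader payoff 0.
- B: BR = X, leader payoff 1.
- C: BR = X, leader payoff 5.
- D: BR = Y, leader payoff 6.
Among 0, 1, 5, 6, the best is 6 at D. Subgame-perfect outcome: (D, Y) with payoffs (6, 8).
Now find the simultaneous Nash equilibrium.
R's best replies: W→B; X→C; Y→C; Z→A.
Column's best replies: A→W; B→X; C→X; D→Y.
The unique mutual best reply is (C, X), giving (5, 5).
Column earns 8 sequentially versus 5 at the Nash outcome: better off.

better off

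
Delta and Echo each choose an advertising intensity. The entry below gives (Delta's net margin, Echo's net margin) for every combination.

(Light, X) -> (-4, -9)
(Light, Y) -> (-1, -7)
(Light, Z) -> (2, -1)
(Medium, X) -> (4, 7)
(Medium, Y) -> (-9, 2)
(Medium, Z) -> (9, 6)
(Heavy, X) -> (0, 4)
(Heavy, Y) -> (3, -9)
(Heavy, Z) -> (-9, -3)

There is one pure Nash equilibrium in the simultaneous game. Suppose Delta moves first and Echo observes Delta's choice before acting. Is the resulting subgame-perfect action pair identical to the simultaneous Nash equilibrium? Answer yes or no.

Solve by backward induction (Delta leads).
- Light → Echo plays Z (best of -9, -7, -1); Delta gets 2.
- Medium → Echo plays X (best of 7, 2, 6); Delta gets 4.
- Heavy → Echo plays X (best of 4, -9, -3); Delta gets 0.
Maximizing over 2, 4, 0, Delta chooses Medium. Subgame-perfect outcome: (Medium, X) with payoffs (4, 7).
For the simultaneous game, intersect best replies.
Delta's best replies: X→Medium; Y→Heavy; Z→Medium.
Echo's best replies: Light→Z; Medium→X; Heavy→X.
The unique mutual best reply is (Medium, X), giving (4, 7).
Sequential outcome (Medium, X) coincides with the Nash profile (Medium, X).

yes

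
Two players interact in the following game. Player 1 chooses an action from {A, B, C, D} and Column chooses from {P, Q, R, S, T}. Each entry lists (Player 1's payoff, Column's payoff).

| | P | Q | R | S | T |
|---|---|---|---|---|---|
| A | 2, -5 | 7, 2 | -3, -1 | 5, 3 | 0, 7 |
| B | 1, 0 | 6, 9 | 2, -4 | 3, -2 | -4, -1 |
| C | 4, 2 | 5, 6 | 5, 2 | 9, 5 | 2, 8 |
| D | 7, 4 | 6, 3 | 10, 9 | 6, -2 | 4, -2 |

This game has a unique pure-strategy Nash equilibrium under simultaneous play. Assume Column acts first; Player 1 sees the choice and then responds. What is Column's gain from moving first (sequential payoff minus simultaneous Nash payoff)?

Player 1 best-responds to each possible Column move:
- P: BR = D, leader payoff 4.
- Q: BR = A, leader payoff 2.
- R: BR = D, leader payoff 9.
- S: BR = C, leader payoff 5.
- T: BR = D, leader payoff -2.
Among 4, 2, 9, 5, -2, the best is 9 at R. Subgame-perfect outcome: (D, R) with payoffs (10, 9).
Under simultaneous play:
Player 1's best replies: P→D; Q→A; R→D; S→C; T→D.
Column's best replies: A→T; B→Q; C→T; D→R.
Only (D, R) has each player best-responding; Nash payoffs (10, 9).
Column's commitment gain: 9 − 9 = 0.

0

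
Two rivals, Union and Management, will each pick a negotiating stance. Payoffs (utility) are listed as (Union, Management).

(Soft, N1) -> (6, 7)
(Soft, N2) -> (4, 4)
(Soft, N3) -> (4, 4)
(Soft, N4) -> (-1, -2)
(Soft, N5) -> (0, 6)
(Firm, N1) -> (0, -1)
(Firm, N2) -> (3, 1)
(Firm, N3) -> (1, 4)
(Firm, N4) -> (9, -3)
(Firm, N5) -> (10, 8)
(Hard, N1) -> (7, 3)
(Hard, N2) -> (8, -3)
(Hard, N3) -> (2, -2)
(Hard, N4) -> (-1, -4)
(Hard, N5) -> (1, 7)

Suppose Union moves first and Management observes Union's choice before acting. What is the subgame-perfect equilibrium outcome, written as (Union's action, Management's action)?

(Firm, N5)

Work backward from Management's decision.
- Soft: Management compares 7, 4, 4, -2, 6 and picks N1; Union would get 6.
- Firm: Management compares -1, 1, 4, -3, 8 and picks N5; Union would get 10.
- Hard: Management compares 3, -3, -2, -4, 7 and picks N5; Union would get 1.
Among 6, 10, 1, the best is 10 at Firm. Subgame-perfect outcome: (Firm, N5) with payoffs (10, 8).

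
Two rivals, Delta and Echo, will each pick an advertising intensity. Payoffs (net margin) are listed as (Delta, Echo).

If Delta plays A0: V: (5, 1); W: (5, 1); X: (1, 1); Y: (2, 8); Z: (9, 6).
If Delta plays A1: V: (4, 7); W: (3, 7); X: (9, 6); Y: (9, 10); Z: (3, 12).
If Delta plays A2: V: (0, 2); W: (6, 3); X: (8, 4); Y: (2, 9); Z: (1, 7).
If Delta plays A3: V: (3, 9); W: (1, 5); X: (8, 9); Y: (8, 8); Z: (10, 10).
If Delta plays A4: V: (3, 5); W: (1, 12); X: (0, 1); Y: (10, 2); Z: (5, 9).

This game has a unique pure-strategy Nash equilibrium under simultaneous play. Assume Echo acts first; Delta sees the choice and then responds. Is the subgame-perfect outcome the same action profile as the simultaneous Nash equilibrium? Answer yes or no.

Delta best-responds to each possible Echo move:
- V: Delta compares 5, 4, 0, 3, 3 and picks A0; Echo would get 1.
- W: Delta compares 5, 3, 6, 1, 1 and picks A2; Echo would get 3.
- X: Delta compares 1, 9, 8, 8, 0 and picks A1; Echo would get 6.
- Y: Delta compares 2, 9, 2, 8, 10 and picks A4; Echo would get 2.
- Z: Delta compares 9, 3, 1, 10, 5 and picks A3; Echo would get 10.
Maximizing over 1, 3, 6, 2, 10, Echo chooses Z. Subgame-perfect outcome: (A3, Z) with payoffs (10, 10).
Under simultaneous play:
Delta's best replies: V→A0; W→A2; X→A1; Y→A4; Z→A3.
Echo's best replies: A0→Y; A1→Z; A2→Y; A3→Z; A4→W.
Only (A3, Z) has each player best-responding; Nash payoffs (10, 10).
Sequential outcome (A3, Z) coincides with the Nash profile (A3, Z).

yes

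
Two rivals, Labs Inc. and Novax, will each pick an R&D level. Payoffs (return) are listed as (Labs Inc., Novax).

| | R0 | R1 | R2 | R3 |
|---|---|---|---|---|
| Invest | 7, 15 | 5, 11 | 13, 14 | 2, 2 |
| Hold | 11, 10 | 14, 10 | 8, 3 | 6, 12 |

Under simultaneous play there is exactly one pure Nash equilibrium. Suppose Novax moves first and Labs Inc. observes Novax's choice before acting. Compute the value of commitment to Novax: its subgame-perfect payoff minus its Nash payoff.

Backward induction with Novax moving first.
- R0: Labs Inc. compares 7, 11 and picks Hold; Novax would get 10.
- R1: Labs Inc. compares 5, 14 and picks Hold; Novax would get 10.
- R2: Labs Inc. compares 13, 8 and picks Invest; Novax would get 14.
- R3: Labs Inc. compares 2, 6 and picks Hold; Novax would get 12.
Maximizing over 10, 10, 14, 12, Novax chooses R2. Subgame-perfect outcome: (Invest, R2) with payoffs (13, 14).
For the simultaneous game, intersect best replies.
Labs Inc.'s best replies: R0→Hold; R1→Hold; R2→Invest; R3→Hold.
Novax's best replies: Invest→R0; Hold→R3.
Only (Hold, R3) has each player best-responding; Nash payoffs (6, 12).
Novax's commitment gain: 14 − 12 = 2.

2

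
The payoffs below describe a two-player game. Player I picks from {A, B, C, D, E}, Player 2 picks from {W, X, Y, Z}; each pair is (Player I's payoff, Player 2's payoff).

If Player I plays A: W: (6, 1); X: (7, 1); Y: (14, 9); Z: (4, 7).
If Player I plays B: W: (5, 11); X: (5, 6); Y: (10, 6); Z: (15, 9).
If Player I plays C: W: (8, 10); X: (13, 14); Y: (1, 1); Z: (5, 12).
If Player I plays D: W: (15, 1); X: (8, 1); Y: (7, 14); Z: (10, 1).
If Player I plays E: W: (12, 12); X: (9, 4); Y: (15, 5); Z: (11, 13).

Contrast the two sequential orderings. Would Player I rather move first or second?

If Player I leads: Player 2's best replies are A→Y, B→W, C→X, D→Y, E→Z; Player I's induced payoffs 14, 5, 13, 7, 11; outcome (A, Y), payoffs (14, 9).
If Player 2 leads: Player I's best replies are W→D, X→C, Y→E, Z→B; Player 2's induced payoffs 1, 14, 5, 9; outcome (C, X), payoffs (13, 14).
Player I gets 14 moving first and 13 moving second, so Player I prefers to move first.

first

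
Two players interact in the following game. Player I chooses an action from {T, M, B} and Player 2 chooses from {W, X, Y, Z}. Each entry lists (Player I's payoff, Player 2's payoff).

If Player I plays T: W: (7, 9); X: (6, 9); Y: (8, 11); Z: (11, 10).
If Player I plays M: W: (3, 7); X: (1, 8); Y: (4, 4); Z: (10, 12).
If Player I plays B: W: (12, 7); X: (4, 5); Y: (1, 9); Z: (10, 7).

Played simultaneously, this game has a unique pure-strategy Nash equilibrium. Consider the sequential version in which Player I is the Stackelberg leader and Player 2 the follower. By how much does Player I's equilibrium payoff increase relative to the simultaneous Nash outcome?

Solve by backward induction (Player I leads).
- T → Player 2 plays Y (best of 9, 9, 11, 10); Player I gets 8.
- M → Player 2 plays Z (best of 7, 8, 4, 12); Player I gets 10.
- B → Player 2 plays Y (best of 7, 5, 9, 7); Player I gets 1.
Maximizing over 8, 10, 1, Player I chooses M. Subgame-perfect outcome: (M, Z) with payoffs (10, 12).
Now find the simultaneous Nash equilibrium.
Player I's best replies: W→B; X→T; Y→T; Z→T.
Player 2's best replies: T→Y; M→Z; B→Y.
Only (T, Y) has each player best-responding; Nash payoffs (8, 11).
Player I's commitment gain: 10 − 8 = 2.

2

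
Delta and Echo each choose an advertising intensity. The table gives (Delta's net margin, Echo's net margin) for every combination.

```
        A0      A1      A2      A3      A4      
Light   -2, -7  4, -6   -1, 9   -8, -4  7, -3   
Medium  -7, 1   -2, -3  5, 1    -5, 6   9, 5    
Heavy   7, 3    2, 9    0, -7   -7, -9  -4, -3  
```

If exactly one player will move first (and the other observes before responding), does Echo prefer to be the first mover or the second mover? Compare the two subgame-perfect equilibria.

second

If Delta leads: Echo's best replies are Light→A2, Medium→A3, Heavy→A1; Delta's induced payoffs -1, -5, 2; outcome (Heavy, A1), payoffs (2, 9).
If Echo leads: Delta's best replies are A0→Heavy, A1→Light, A2→Medium, A3→Medium, A4→Medium; Echo's induced payoffs 3, -6, 1, 6, 5; outcome (Medium, A3), payoffs (-5, 6).
Echo gets 6 moving first and 9 moving second, so Echo prefers to move second.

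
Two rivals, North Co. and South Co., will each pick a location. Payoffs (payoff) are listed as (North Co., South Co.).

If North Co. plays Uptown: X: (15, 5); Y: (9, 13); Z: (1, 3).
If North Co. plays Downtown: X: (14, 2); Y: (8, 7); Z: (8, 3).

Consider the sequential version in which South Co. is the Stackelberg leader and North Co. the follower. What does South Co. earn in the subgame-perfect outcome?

Solve by backward induction (South Co. leads).
- X: North Co. compares 15, 14 and picks Uptown; South Co. would get 5.
- Y: North Co. compares 9, 8 and picks Uptown; South Co. would get 13.
- Z: North Co. compares 1, 8 and picks Downtown; South Co. would get 3.
Among 5, 13, 3, the best is 13 at Y. Subgame-perfect outcome: (Uptown, Y) with payoffs (9, 13).

13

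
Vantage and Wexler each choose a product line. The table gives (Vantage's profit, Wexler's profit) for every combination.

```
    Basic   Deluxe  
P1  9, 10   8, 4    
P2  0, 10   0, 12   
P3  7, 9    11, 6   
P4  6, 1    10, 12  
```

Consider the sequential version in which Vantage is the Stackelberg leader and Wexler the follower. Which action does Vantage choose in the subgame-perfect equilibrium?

P4

Wexler best-responds to each possible Vantage move:
- P1: BR = Basic, leader payoff 9.
- P2: BR = Deluxe, leader payoff 0.
- P3: BR = Basic, leader payoff 7.
- P4: BR = Deluxe, leader payoff 10.
Among 9, 0, 7, 10, the best is 10 at P4. Subgame-perfect outcome: (P4, Deluxe) with payoffs (10, 12).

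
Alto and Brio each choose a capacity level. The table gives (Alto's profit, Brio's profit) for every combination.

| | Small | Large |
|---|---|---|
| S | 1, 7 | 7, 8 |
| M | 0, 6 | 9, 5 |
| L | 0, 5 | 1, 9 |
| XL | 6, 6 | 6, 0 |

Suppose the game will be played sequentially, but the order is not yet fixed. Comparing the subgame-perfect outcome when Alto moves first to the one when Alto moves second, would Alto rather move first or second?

first

If Alto leads: Brio's best replies are S→Large, M→Small, L→Large, XL→Small; Alto's induced payoffs 7, 0, 1, 6; outcome (S, Large), payoffs (7, 8).
If Brio leads: Alto's best replies are Small→XL, Large→M; Brio's induced payoffs 6, 5; outcome (XL, Small), payoffs (6, 6).
Alto gets 7 moving first and 6 moving second, so Alto prefers to move first.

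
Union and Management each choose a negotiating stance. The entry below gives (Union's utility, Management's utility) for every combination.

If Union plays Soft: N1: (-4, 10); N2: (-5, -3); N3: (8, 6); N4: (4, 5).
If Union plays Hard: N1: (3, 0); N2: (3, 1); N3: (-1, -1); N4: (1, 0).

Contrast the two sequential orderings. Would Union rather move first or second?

second

If Union leads: Management's best replies are Soft→N1, Hard→N2; Union's induced payoffs -4, 3; outcome (Hard, N2), payoffs (3, 1).
If Management leads: Union's best replies are N1→Hard, N2→Hard, N3→Soft, N4→Soft; Management's induced payoffs 0, 1, 6, 5; outcome (Soft, N3), payoffs (8, 6).
Union gets 3 moving first and 8 moving second, so Union prefers to move second.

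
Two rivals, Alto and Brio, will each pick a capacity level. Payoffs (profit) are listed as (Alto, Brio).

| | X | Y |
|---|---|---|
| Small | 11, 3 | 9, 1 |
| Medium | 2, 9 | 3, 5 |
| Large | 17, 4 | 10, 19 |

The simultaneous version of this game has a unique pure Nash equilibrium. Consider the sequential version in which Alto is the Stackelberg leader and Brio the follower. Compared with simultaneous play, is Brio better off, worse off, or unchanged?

worse off

Solve by backward induction (Alto leads).
- Small: Brio compares 3, 1 and picks X; Alto would get 11.
- Medium: Brio compares 9, 5 and picks X; Alto would get 2.
- Large: Brio compares 4, 19 and picks Y; Alto would get 10.
Maximizing over 11, 2, 10, Alto chooses Small. Subgame-perfect outcome: (Small, X) with payoffs (11, 3).
Now find the simultaneous Nash equilibrium.
Alto's best replies: X→Large; Y→Large.
Brio's best replies: Small→X; Medium→X; Large→Y.
The unique mutual best reply is (Large, Y), giving (10, 19).
Brio earns 3 sequentially versus 19 at the Nash outcome: worse off.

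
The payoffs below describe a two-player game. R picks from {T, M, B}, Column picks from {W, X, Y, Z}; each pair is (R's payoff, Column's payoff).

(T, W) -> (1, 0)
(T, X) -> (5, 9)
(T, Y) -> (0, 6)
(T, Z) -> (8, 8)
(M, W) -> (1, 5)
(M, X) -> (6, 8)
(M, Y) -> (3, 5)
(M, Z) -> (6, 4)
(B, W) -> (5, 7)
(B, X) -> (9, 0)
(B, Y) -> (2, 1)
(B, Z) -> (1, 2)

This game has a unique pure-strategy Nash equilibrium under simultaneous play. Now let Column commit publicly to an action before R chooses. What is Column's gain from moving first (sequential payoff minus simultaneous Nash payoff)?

R best-responds to each possible Column move:
- W → R plays B (best of 1, 1, 5); Column gets 7.
- X → R plays B (best of 5, 6, 9); Column gets 0.
- Y → R plays M (best of 0, 3, 2); Column gets 5.
- Z → R plays T (best of 8, 6, 1); Column gets 8.
Among 7, 0, 5, 8, the best is 8 at Z. Subgame-perfect outcome: (T, Z) with payoffs (8, 8).
For the simultaneous game, intersect best replies.
R's best replies: W→B; X→B; Y→M; Z→T.
Column's best replies: T→X; M→X; B→W.
Only (B, W) has each player best-responding; Nash payoffs (5, 7).
Column's commitment gain: 8 − 7 = 1.

1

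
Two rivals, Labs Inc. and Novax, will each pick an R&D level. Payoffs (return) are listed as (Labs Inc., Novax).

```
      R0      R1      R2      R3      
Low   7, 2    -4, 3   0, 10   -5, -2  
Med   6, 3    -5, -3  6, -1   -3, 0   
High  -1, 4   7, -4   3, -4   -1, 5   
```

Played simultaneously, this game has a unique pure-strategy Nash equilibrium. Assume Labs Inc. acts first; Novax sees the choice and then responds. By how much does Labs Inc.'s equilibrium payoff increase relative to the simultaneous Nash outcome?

7

Novax best-responds to each possible Labs Inc. move:
- Low → Novax plays R2 (best of 2, 3, 10, -2); Labs Inc. gets 0.
- Med → Novax plays R0 (best of 3, -3, -1, 0); Labs Inc. gets 6.
- High → Novax plays R3 (best of 4, -4, -4, 5); Labs Inc. gets -1.
Maximizing over 0, 6, -1, Labs Inc. chooses Med. Subgame-perfect outcome: (Med, R0) with payoffs (6, 3).
Now find the simultaneous Nash equilibrium.
Labs Inc.'s best replies: R0→Low; R1→High; R2→Med; R3→High.
Novax's best replies: Low→R2; Med→R0; High→R3.
Only (High, R3) has each player best-responding; Nash payoffs (-1, 5).
Labs Inc.'s commitment gain: 6 − -1 = 7.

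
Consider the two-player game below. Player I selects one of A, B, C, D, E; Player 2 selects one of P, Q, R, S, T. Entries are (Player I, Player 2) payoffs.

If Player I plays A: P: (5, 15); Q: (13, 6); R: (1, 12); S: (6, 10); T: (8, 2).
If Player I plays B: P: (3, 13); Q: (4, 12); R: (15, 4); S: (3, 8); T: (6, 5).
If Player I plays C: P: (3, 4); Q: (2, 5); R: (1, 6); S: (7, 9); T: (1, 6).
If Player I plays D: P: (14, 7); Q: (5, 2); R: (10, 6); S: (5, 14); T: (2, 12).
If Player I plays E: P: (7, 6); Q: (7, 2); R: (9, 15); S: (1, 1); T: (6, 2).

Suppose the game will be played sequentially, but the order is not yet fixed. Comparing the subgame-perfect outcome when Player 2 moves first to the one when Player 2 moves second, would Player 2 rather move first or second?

second

If Player I leads: Player 2's best replies are A→P, B→P, C→S, D→S, E→R; Player I's induced payoffs 5, 3, 7, 5, 9; outcome (E, R), payoffs (9, 15).
If Player 2 leads: Player I's best replies are P→D, Q→A, R→B, S→C, T→A; Player 2's induced payoffs 7, 6, 4, 9, 2; outcome (C, S), payoffs (7, 9).
Player 2 gets 9 moving first and 15 moving second, so Player 2 prefers to move second.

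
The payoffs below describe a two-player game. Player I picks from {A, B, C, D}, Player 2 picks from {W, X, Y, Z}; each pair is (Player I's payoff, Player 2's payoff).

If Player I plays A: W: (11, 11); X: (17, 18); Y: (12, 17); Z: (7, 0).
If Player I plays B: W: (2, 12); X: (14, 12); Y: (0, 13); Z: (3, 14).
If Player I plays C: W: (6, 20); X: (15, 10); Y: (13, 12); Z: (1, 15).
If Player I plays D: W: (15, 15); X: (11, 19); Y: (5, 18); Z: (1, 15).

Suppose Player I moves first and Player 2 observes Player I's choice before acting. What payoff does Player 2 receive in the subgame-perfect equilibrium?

18

Backward induction with Player I moving first.
- A → Player 2 plays X (best of 11, 18, 17, 0); Player I gets 17.
- B → Player 2 plays Z (best of 12, 12, 13, 14); Player I gets 3.
- C → Player 2 plays W (best of 20, 10, 12, 15); Player I gets 6.
- D → Player 2 plays X (best of 15, 19, 18, 15); Player I gets 11.
Among 17, 3, 6, 11, the best is 17 at A. Subgame-perfect outcome: (A, X) with payoffs (17, 18).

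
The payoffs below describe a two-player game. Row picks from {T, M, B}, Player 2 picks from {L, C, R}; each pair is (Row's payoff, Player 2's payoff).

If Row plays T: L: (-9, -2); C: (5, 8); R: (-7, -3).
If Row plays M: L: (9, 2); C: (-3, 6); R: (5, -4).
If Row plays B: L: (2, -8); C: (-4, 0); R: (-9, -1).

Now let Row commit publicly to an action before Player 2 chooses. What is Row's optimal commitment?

Player 2 best-responds to each possible Row move:
- T: Player 2 compares -2, 8, -3 and picks C; Row would get 5.
- M: Player 2 compares 2, 6, -4 and picks C; Row would get -3.
- B: Player 2 compares -8, 0, -1 and picks C; Row would get -4.
Maximizing over 5, -3, -4, Row chooses T. Subgame-perfect outcome: (T, C) with payoffs (5, 8).

T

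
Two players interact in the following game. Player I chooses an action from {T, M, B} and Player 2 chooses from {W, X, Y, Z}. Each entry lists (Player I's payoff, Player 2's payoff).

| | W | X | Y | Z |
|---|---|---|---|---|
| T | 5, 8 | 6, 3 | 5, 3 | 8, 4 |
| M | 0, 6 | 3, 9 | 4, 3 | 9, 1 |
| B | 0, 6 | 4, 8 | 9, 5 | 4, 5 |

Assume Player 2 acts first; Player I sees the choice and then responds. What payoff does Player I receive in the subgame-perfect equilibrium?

5

Player I best-responds to each possible Player 2 move:
- W: Player I compares 5, 0, 0 and picks T; Player 2 would get 8.
- X: Player I compares 6, 3, 4 and picks T; Player 2 would get 3.
- Y: Player I compares 5, 4, 9 and picks B; Player 2 would get 5.
- Z: Player I compares 8, 9, 4 and picks M; Player 2 would get 1.
Maximizing over 8, 3, 5, 1, Player 2 chooses W. Subgame-perfect outcome: (T, W) with payoffs (5, 8).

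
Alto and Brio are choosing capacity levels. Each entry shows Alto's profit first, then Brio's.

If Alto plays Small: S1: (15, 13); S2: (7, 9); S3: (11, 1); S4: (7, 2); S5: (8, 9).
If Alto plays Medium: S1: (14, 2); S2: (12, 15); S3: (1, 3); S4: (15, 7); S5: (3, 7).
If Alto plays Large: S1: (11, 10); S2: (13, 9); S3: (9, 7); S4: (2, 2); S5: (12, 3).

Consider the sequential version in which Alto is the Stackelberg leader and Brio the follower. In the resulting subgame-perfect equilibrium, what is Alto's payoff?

Solve by backward induction (Alto leads).
- Small: Brio compares 13, 9, 1, 2, 9 and picks S1; Alto would get 15.
- Medium: Brio compares 2, 15, 3, 7, 7 and picks S2; Alto would get 12.
- Large: Brio compares 10, 9, 7, 2, 3 and picks S1; Alto would get 11.
Maximizing over 15, 12, 11, Alto chooses Small. Subgame-perfect outcome: (Small, S1) with payoffs (15, 13).

15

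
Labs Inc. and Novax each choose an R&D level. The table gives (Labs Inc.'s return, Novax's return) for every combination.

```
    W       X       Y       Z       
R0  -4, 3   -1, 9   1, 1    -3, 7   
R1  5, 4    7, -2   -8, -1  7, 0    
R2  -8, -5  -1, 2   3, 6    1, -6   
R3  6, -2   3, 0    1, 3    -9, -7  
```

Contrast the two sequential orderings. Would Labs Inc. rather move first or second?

If Labs Inc. leads: Novax's best replies are R0→X, R1→W, R2→Y, R3→Y; Labs Inc.'s induced payoffs -1, 5, 3, 1; outcome (R1, W), payoffs (5, 4).
If Novax leads: Labs Inc.'s best replies are W→R3, X→R1, Y→R2, Z→R1; Novax's induced payoffs -2, -2, 6, 0; outcome (R2, Y), payoffs (3, 6).
Labs Inc. gets 5 moving first and 3 moving second, so Labs Inc. prefers to move first.

first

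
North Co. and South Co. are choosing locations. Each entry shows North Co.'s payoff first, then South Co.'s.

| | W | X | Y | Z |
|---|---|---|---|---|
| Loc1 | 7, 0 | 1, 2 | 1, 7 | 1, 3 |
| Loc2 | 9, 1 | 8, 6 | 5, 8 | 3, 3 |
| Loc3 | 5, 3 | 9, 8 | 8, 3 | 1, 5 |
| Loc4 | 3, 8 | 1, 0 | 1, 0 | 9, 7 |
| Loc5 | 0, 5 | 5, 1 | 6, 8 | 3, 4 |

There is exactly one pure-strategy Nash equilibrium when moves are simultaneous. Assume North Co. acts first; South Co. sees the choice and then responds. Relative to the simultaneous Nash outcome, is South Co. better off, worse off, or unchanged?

Backward induction with North Co. moving first.
- Loc1 → South Co. plays Y (best of 0, 2, 7, 3); North Co. gets 1.
- Loc2 → South Co. plays Y (best of 1, 6, 8, 3); North Co. gets 5.
- Loc3 → South Co. plays X (best of 3, 8, 3, 5); North Co. gets 9.
- Loc4 → South Co. plays W (best of 8, 0, 0, 7); North Co. gets 3.
- Loc5 → South Co. plays Y (best of 5, 1, 8, 4); North Co. gets 6.
Among 1, 5, 9, 3, 6, the best is 9 at Loc3. Subgame-perfect outcome: (Loc3, X) with payoffs (9, 8).
Under simultaneous play:
North Co.'s best replies: W→Loc2; X→Loc3; Y→Loc3; Z→Loc4.
South Co.'s best replies: Loc1→Y; Loc2→Y; Loc3→X; Loc4→W; Loc5→Y.
Only (Loc3, X) has each player best-responding; Nash payoffs (9, 8).
South Co. earns 8 sequentially versus 8 at the Nash outcome: unchanged.

unchanged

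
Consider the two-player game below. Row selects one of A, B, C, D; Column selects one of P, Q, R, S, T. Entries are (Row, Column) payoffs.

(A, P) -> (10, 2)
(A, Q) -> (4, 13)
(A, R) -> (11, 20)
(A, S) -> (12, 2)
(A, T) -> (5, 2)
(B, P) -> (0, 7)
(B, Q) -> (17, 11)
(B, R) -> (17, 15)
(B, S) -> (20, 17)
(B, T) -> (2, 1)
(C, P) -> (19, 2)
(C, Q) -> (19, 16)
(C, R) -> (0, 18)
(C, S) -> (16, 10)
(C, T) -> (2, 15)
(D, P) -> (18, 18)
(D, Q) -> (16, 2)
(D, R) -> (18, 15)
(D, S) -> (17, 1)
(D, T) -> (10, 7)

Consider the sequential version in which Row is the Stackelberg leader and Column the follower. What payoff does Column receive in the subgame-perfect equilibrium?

Work backward from Column's decision.
- A: BR = R, leader payoff 11.
- B: BR = S, leader payoff 20.
- C: BR = R, leader payoff 0.
- D: BR = P, leader payoff 18.
Row's induced payoffs are 11, 20, 0, 18, so Row commits to B. Subgame-perfect outcome: (B, S) with payoffs (20, 17).

17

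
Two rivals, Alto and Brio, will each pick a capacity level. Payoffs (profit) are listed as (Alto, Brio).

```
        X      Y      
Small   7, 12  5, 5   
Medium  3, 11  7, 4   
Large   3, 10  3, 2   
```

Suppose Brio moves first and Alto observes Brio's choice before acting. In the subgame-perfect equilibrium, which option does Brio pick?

X

Work backward from Alto's decision.
- X: Alto compares 7, 3, 3 and picks Small; Brio would get 12.
- Y: Alto compares 5, 7, 3 and picks Medium; Brio would get 4.
Maximizing over 12, 4, Brio chooses X. Subgame-perfect outcome: (Small, X) with payoffs (7, 12).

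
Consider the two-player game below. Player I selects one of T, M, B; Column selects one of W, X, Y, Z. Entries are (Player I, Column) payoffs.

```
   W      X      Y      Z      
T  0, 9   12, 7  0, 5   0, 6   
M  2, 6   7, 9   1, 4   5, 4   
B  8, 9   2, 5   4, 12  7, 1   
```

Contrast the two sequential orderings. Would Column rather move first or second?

first

If Player I leads: Column's best replies are T→W, M→X, B→Y; Player I's induced payoffs 0, 7, 4; outcome (M, X), payoffs (7, 9).
If Column leads: Player I's best replies are W→B, X→T, Y→B, Z→B; Column's induced payoffs 9, 7, 12, 1; outcome (B, Y), payoffs (4, 12).
Column gets 12 moving first and 9 moving second, so Column prefers to move first.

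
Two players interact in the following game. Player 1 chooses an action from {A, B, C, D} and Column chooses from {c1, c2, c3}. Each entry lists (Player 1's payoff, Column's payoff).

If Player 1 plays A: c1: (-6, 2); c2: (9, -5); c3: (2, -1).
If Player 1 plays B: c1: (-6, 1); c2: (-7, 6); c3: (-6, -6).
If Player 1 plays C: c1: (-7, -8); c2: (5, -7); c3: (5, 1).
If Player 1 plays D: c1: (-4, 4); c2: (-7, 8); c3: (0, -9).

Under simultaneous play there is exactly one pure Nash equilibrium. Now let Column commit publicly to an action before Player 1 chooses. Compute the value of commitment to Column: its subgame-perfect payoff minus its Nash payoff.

Solve by backward induction (Column leads).
- c1 → Player 1 plays D (best of -6, -6, -7, -4); Column gets 4.
- c2 → Player 1 plays A (best of 9, -7, 5, -7); Column gets -5.
- c3 → Player 1 plays C (best of 2, -6, 5, 0); Column gets 1.
Maximizing over 4, -5, 1, Column chooses c1. Subgame-perfect outcome: (D, c1) with payoffs (-4, 4).
Under simultaneous play:
Player 1's best replies: c1→D; c2→A; c3→C.
Column's best replies: A→c1; B→c2; C→c3; D→c2.
The unique mutual best reply is (C, c3), giving (5, 1).
Column's commitment gain: 4 − 1 = 3.

3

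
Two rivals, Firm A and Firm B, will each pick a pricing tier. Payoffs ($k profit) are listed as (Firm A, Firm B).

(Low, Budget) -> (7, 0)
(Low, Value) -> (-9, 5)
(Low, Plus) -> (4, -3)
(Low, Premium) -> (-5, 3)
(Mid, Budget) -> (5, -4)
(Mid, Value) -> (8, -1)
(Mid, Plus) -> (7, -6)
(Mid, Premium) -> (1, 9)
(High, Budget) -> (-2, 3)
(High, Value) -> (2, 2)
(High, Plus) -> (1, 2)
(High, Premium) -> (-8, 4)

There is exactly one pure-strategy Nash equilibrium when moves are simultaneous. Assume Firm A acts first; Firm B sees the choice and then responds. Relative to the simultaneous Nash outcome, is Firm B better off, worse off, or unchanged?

Backward induction with Firm A moving first.
- Low: BR = Value, leader payoff -9.
- Mid: BR = Premium, leader payoff 1.
- High: BR = Premium, leader payoff -8.
Among -9, 1, -8, the best is 1 at Mid. Subgame-perfect outcome: (Mid, Premium) with payoffs (1, 9).
Now find the simultaneous Nash equilibrium.
Firm A's best replies: Budget→Low; Value→Mid; Plus→Mid; Premium→Mid.
Firm B's best replies: Low→Value; Mid→Premium; High→Premium.
Only (Mid, Premium) has each player best-responding; Nash payoffs (1, 9).
Firm B earns 9 sequentially versus 9 at the Nash outcome: unchanged.

unchanged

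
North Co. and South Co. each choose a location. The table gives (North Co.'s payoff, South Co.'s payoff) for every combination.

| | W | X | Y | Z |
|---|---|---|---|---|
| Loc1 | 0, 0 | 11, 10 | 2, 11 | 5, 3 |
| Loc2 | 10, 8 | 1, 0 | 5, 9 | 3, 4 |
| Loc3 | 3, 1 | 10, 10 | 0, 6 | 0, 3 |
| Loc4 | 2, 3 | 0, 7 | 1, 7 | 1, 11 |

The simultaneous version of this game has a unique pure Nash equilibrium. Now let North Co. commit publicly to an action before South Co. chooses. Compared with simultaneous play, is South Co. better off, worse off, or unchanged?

better off

Backward induction with North Co. moving first.
- Loc1: BR = Y, leader payoff 2.
- Loc2: BR = Y, leader payoff 5.
- Loc3: BR = X, leader payoff 10.
- Loc4: BR = Z, leader payoff 1.
Among 2, 5, 10, 1, the best is 10 at Loc3. Subgame-perfect outcome: (Loc3, X) with payoffs (10, 10).
Under simultaneous play:
North Co.'s best replies: W→Loc2; X→Loc1; Y→Loc2; Z→Loc1.
South Co.'s best replies: Loc1→Y; Loc2→Y; Loc3→X; Loc4→Z.
Only (Loc2, Y) has each player best-responding; Nash payoffs (5, 9).
South Co. earns 10 sequentially versus 9 at the Nash outcome: better off.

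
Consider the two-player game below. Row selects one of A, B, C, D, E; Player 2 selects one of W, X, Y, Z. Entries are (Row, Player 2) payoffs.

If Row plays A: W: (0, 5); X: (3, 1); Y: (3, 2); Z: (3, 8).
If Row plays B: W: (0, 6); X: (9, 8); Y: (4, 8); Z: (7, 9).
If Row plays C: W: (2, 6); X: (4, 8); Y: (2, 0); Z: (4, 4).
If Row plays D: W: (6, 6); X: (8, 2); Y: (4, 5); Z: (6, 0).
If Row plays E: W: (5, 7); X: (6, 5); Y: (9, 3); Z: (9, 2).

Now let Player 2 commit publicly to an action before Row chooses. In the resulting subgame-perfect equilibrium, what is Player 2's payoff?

Row best-responds to each possible Player 2 move:
- W: BR = D, leader payoff 6.
- X: BR = B, leader payoff 8.
- Y: BR = E, leader payoff 3.
- Z: BR = E, leader payoff 2.
Maximizing over 6, 8, 3, 2, Player 2 chooses X. Subgame-perfect outcome: (B, X) with payoffs (9, 8).

8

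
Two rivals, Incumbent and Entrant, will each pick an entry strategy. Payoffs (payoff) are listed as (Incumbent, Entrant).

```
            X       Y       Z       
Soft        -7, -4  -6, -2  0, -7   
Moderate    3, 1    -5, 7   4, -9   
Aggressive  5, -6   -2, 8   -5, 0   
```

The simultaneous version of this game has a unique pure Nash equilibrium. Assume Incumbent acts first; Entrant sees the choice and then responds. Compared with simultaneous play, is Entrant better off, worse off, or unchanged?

Entrant best-responds to each possible Incumbent move:
- Soft: BR = Y, leader payoff -6.
- Moderate: BR = Y, leader payoff -5.
- Aggressive: BR = Y, leader payoff -2.
Incumbent's induced payoffs are -6, -5, -2, so Incumbent commits to Aggressive. Subgame-perfect outcome: (Aggressive, Y) with payoffs (-2, 8).
Under simultaneous play:
Incumbent's best replies: X→Aggressive; Y→Aggressive; Z→Moderate.
Entrant's best replies: Soft→Y; Moderate→Y; Aggressive→Y.
Only (Aggressive, Y) has each player best-responding; Nash payoffs (-2, 8).
Entrant earns 8 sequentially versus 8 at the Nash outcome: unchanged.

unchanged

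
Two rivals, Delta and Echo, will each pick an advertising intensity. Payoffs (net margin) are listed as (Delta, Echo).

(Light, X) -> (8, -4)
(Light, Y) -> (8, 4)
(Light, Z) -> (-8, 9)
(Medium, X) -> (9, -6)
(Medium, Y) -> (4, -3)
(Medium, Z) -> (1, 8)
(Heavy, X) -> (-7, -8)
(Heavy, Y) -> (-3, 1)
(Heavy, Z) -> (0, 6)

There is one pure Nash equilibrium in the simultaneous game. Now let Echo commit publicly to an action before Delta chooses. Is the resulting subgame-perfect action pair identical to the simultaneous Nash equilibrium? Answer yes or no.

Delta best-responds to each possible Echo move:
- X: BR = Medium, leader payoff -6.
- Y: BR = Light, leader payoff 4.
- Z: BR = Medium, leader payoff 8.
Echo's induced payoffs are -6, 4, 8, so Echo commits to Z. Subgame-perfect outcome: (Medium, Z) with payoffs (1, 8).
For the simultaneous game, intersect best replies.
Delta's best replies: X→Medium; Y→Light; Z→Medium.
Echo's best replies: Light→Z; Medium→Z; Heavy→Z.
Only (Medium, Z) has each player best-responding; Nash payoffs (1, 8).
Sequential outcome (Medium, Z) coincides with the Nash profile (Medium, Z).

yes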